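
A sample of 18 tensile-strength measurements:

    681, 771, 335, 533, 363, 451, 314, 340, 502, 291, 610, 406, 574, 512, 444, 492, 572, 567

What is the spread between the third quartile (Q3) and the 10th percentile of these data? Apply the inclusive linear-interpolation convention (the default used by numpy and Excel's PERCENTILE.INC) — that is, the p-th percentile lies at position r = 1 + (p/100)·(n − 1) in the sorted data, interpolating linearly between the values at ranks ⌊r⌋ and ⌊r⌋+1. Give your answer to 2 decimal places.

242.05

Sorted: 291, 314, 335, 340, 363, 406, 444, 451, 492, 502, 512, 533, 567, 572, 574, 610, 681, 771.
n = 18.
P10: r = 2.7; ranks 2–3 are 314, 335; interpolating gives 328.7.
P75: r = 13.75; ranks 13–14 are 567, 572; interpolating gives 570.75.
Difference: 570.75 − 328.7 = 242.05.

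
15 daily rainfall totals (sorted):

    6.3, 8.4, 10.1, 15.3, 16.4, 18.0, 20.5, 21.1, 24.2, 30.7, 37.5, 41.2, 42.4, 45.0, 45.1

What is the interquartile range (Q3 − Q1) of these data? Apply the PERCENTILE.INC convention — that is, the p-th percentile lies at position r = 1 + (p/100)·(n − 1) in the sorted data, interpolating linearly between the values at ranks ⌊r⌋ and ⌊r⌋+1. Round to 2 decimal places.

n = 15.
P25: r = 4.5; ranks 4–5 are 15.3, 16.4; interpolating gives 15.85.
P75: r = 11.5; ranks 11–12 are 37.5, 41.2; interpolating gives 39.35.
Difference: 39.35 − 15.85 = 23.5.

23.50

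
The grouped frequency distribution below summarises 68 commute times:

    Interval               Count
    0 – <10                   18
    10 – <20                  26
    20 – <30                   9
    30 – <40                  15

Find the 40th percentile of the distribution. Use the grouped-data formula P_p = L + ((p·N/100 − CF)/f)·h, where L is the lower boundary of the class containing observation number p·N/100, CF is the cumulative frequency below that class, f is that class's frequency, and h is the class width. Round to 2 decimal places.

13.54

N = 68; target position k = 40/100 · 68 = 27.2.
Cumulative frequencies: 18, 44, 53, 68.
Observation 27.2 falls in the class 10 – <20.
L = 10, CF = 18, f = 26, h = 10.
P40 = 10 + ((27.2 − 18)/26)·10 = 10 + 3.53846 = 13.5385.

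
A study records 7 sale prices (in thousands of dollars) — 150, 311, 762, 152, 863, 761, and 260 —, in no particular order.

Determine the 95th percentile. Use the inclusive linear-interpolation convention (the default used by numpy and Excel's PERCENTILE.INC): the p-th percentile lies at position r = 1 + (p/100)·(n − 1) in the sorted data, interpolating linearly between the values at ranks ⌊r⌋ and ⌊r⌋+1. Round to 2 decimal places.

832.70

Sorted: 150, 152, 260, 311, 761, 762, 863.
n = 7.
r = 1 + (95/100)·(7 − 1) = 1 + 5.7 = 6.7.
Rank 6 is 762 and rank 7 is 863.
Interpolate: 762 + 0.7·(863 − 762) = 762 + 0.7·101 = 832.7.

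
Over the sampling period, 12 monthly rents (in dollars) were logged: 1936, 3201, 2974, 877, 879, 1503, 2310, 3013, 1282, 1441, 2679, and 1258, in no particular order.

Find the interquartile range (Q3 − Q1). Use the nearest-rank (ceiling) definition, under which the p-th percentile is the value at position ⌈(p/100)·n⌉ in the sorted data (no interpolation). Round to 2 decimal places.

Sorted: 877, 879, 1258, 1282, 1441, 1503, 1936, 2310, 2679, 2974, 3013, 3201.
n = 12.
P25: rank ⌈25/100·12⌉ = 3 → 1258.
P75: rank ⌈75/100·12⌉ = 9 → 2679.
Difference: 2679 − 1258 = 1421.

1421.00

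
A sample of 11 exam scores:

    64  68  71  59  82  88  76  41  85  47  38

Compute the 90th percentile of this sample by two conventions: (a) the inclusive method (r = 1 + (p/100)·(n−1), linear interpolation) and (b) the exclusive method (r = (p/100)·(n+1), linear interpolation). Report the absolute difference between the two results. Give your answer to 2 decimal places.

Sorted: 38, 41, 47, 59, 64, 68, 71, 76, 82, 85, 88.
n = 11.
(a) r = 10 → value at rank 10 = 85.
(b) r = 10.8; between ranks 10 (85) and 11 (88): 87.4.
|85 − 87.4| = 2.4.

2.40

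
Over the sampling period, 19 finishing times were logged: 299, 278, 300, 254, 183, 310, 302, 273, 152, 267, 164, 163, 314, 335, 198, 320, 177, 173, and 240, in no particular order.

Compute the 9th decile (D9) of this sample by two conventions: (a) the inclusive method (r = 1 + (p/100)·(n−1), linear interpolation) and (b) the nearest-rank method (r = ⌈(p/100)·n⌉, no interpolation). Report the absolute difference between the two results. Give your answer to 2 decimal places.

Sorted: 152, 163, 164, 173, 177, 183, 198, 240, 254, 267, 273, 278, 299, 300, 302, 310, 314, 320, 335.
n = 19.
(a) r = 17.2; between ranks 17 (314) and 18 (320): 315.2.
(b) the nearest-rank method: rank 18 → 320.
|315.2 − 320| = 4.8.

4.80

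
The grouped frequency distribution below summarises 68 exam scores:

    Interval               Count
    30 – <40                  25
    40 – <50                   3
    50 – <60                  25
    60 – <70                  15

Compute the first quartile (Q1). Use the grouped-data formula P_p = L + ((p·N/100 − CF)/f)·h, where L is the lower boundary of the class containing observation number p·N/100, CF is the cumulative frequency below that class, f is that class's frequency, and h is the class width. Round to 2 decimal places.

N = 68; target position k = 25/100 · 68 = 17.
Cumulative frequencies: 25, 28, 53, 68.
Observation 17 falls in the class 30 – <40.
L = 30, CF = 0, f = 25, h = 10.
P25 = 30 + ((17 − 0)/25)·10 = 30 + 6.8 = 36.8.

36.80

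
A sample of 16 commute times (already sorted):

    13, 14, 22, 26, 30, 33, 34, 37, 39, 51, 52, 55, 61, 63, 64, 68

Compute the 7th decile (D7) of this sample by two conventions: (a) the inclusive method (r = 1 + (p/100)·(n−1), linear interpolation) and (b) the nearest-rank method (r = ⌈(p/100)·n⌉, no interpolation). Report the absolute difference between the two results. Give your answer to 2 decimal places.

1.50

n = 16.
(a) r = 11.5; between ranks 11 (52) and 12 (55): 53.5.
(b) the nearest-rank method: rank 12 → 55.
|53.5 − 55| = 1.5.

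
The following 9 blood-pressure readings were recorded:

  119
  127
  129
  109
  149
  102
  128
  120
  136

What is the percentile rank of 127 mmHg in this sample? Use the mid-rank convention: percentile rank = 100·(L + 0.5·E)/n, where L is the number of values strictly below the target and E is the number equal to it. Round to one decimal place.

50.0

Sorted: 102, 109, 119, 120, 127, 128, 129, 136, 149.
Count below 127: L = 4; count equal: E = 1; n = 9.
Percentile rank = 100·(4 + 0.5·1)/9 = 100·4.5/9 = 50.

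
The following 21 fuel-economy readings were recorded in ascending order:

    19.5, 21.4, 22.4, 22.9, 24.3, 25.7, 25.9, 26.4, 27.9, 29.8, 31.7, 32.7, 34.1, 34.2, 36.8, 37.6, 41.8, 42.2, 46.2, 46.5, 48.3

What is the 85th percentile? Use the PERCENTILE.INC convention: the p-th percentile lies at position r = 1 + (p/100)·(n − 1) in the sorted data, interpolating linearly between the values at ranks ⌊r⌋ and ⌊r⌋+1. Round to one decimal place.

n = 21.
r = 1 + (85/100)·(21 − 1) = 1 + 17 = 18.
r is an integer, so P85 is the value at rank 18: 42.2.

42.2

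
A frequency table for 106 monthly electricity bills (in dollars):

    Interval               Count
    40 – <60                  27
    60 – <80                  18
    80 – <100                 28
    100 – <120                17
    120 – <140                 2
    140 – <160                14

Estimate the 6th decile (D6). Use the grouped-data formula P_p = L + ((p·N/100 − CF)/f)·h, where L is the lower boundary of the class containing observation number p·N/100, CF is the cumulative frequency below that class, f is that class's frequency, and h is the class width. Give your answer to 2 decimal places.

93.29

N = 106; target position k = 60/100 · 106 = 63.6.
Cumulative frequencies: 27, 45, 73, 90, 92, 106.
Observation 63.6 falls in the class 80 – <100.
L = 80, CF = 45, f = 28, h = 20.
P60 = 80 + ((63.6 − 45)/28)·20 = 80 + 13.2857 = 93.2857.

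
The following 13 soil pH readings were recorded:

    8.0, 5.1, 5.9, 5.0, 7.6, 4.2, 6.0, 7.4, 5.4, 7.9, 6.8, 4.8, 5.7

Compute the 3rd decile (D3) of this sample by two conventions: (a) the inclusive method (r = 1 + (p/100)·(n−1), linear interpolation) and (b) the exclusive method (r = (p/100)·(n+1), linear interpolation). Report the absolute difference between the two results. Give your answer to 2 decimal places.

Sorted: 4.2, 4.8, 5.0, 5.1, 5.4, 5.7, 5.9, 6.0, 6.8, 7.4, 7.6, 7.9, 8.0.
n = 13.
(a) r = 4.6; between ranks 4 (5.1) and 5 (5.4): 5.28.
(b) r = 4.2; between ranks 4 (5.1) and 5 (5.4): 5.16.
|5.28 − 5.16| = 0.12.

0.12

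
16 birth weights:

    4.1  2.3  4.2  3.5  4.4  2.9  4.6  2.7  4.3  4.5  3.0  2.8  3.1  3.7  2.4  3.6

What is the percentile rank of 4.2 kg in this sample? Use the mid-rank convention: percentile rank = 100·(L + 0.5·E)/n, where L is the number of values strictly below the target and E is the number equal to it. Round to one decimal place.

Sorted: 2.3, 2.4, 2.7, 2.8, 2.9, 3.0, 3.1, 3.5, 3.6, 3.7, 4.1, 4.2, 4.3, 4.4, 4.5, 4.6.
Count below 4.2: L = 11; count equal: E = 1; n = 16.
Percentile rank = 100·(11 + 0.5·1)/16 = 100·11.5/16 = 71.88.

71.9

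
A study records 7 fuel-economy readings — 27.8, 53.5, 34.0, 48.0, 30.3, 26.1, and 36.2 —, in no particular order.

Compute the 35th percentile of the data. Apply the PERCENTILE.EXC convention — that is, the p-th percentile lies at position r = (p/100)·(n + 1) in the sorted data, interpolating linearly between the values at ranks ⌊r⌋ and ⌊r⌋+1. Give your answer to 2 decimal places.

Sorted: 26.1, 27.8, 30.3, 34.0, 36.2, 48.0, 53.5.
n = 7.
r = (35/100)·(7 + 1) = 2.8.
Rank 2 is 27.8 and rank 3 is 30.3.
Interpolate: 27.8 + 0.8·(30.3 − 27.8) = 27.8 + 0.8·2.5 = 29.8.

29.80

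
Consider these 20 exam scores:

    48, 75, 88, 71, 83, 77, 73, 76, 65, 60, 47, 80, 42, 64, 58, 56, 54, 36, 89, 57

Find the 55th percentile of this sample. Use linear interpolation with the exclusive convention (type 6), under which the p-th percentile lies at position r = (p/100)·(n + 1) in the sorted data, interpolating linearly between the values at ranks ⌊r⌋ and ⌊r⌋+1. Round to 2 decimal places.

68.30

Sorted: 36, 42, 47, 48, 54, 56, 57, 58, 60, 64, 65, 71, 73, 75, 76, 77, 80, 83, 88, 89.
n = 20.
r = (55/100)·(20 + 1) = 11.55.
Rank 11 is 65 and rank 12 is 71.
Interpolate: 65 + 0.55·(71 − 65) = 65 + 0.55·6 = 68.3.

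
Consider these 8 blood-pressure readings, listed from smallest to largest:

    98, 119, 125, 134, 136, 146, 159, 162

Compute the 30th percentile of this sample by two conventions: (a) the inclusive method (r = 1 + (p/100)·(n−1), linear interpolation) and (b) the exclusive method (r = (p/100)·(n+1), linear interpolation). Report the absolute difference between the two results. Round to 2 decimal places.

2.70

n = 8.
(a) r = 3.1; between ranks 3 (125) and 4 (134): 125.9.
(b) r = 2.7; between ranks 2 (119) and 3 (125): 123.2.
|125.9 − 123.2| = 2.7.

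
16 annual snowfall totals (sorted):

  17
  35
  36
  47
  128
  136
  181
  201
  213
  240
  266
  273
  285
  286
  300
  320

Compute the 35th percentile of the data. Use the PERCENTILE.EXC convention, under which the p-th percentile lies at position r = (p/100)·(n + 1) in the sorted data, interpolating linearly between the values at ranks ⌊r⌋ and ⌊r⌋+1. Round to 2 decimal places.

n = 16.
r = (35/100)·(16 + 1) = 5.95.
Rank 5 is 128 and rank 6 is 136.
Interpolate: 128 + 0.95·(136 − 128) = 128 + 0.95·8 = 135.6.

135.60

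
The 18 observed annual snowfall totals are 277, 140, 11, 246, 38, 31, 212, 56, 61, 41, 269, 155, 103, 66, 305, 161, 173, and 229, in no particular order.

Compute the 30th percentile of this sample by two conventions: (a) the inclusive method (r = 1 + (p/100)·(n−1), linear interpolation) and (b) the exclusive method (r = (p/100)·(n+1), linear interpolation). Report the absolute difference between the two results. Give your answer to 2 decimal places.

Sorted: 11, 31, 38, 41, 56, 61, 66, 103, 140, 155, 161, 173, 212, 229, 246, 269, 277, 305.
n = 18.
(a) r = 6.1; between ranks 6 (61) and 7 (66): 61.5.
(b) r = 5.7; between ranks 5 (56) and 6 (61): 59.5.
|61.5 − 59.5| = 2.

2.00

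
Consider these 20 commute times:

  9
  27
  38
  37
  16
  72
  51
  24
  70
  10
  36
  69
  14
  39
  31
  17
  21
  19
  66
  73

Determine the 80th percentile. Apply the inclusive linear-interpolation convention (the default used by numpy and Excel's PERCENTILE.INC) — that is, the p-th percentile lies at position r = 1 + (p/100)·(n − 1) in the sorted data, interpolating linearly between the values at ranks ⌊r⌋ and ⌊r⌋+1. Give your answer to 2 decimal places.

Sorted: 9, 10, 14, 16, 17, 19, 21, 24, 27, 31, 36, 37, 38, 39, 51, 66, 69, 70, 72, 73.
n = 20.
r = 1 + (80/100)·(20 − 1) = 1 + 15.2 = 16.2.
Rank 16 is 66 and rank 17 is 69.
Interpolate: 66 + 0.2·(69 − 66) = 66 + 0.2·3 = 66.6.

66.60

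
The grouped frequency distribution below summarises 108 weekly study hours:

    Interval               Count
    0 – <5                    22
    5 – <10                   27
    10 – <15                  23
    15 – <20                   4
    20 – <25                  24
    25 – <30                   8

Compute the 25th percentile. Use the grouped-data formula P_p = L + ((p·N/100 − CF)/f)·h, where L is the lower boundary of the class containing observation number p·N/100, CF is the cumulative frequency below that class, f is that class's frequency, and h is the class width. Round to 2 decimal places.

N = 108; target position k = 25/100 · 108 = 27.
Cumulative frequencies: 22, 49, 72, 76, 100, 108.
Observation 27 falls in the class 5 – <10.
L = 5, CF = 22, f = 27, h = 5.
P25 = 5 + ((27 − 22)/27)·5 = 5 + 0.925926 = 5.92593.

5.93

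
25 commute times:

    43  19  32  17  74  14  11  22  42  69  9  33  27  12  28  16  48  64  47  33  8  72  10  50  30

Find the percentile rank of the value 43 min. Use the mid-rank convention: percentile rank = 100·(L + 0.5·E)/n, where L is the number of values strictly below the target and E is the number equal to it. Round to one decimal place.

Sorted: 8, 9, 10, 11, 12, 14, 16, 17, 19, 22, 27, 28, 30, 32, 33, 33, 42, 43, 47, 48, 50, 64, 69, 72, 74.
Count below 43: L = 17; count equal: E = 1; n = 25.
Percentile rank = 100·(17 + 0.5·1)/25 = 100·17.5/25 = 70.

70.0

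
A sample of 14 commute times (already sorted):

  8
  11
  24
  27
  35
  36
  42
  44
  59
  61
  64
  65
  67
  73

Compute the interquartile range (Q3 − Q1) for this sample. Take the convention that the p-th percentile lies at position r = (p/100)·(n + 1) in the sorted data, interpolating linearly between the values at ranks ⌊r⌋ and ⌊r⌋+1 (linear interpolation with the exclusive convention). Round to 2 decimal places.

38.00

n = 14.
P25: r = 3.75; ranks 3–4 are 24, 27; interpolating gives 26.25.
P75: r = 11.25; ranks 11–12 are 64, 65; interpolating gives 64.25.
Difference: 64.25 − 26.25 = 38.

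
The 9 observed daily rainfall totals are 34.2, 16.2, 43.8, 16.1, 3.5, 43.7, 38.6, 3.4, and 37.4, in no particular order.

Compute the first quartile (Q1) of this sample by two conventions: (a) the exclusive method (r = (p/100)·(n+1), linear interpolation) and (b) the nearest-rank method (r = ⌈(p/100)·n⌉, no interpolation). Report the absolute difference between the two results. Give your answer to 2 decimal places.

6.30

Sorted: 3.4, 3.5, 16.1, 16.2, 34.2, 37.4, 38.6, 43.7, 43.8.
n = 9.
(a) r = 2.5; between ranks 2 (3.5) and 3 (16.1): 9.8.
(b) the nearest-rank method: rank 3 → 16.1.
|9.8 − 16.1| = 6.3.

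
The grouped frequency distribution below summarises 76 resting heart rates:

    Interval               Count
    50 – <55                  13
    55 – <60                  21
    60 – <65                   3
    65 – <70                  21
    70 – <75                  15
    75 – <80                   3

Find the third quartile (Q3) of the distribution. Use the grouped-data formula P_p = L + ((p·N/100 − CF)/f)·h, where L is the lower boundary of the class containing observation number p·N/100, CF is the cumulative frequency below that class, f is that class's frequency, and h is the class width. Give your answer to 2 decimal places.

69.76

N = 76; target position k = 75/100 · 76 = 57.
Cumulative frequencies: 13, 34, 37, 58, 73, 76.
Observation 57 falls in the class 65 – <70.
L = 65, CF = 37, f = 21, h = 5.
P75 = 65 + ((57 − 37)/21)·5 = 65 + 4.7619 = 69.7619.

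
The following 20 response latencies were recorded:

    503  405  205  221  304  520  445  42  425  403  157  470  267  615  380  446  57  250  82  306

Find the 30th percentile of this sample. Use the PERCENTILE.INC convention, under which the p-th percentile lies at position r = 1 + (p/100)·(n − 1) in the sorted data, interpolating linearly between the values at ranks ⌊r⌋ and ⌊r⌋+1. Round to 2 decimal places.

241.30

Sorted: 42, 57, 82, 157, 205, 221, 250, 267, 304, 306, 380, 403, 405, 425, 445, 446, 470, 503, 520, 615.
n = 20.
r = 1 + (30/100)·(20 − 1) = 1 + 5.7 = 6.7.
Rank 6 is 221 and rank 7 is 250.
Interpolate: 221 + 0.7·(250 − 221) = 221 + 0.7·29 = 241.3.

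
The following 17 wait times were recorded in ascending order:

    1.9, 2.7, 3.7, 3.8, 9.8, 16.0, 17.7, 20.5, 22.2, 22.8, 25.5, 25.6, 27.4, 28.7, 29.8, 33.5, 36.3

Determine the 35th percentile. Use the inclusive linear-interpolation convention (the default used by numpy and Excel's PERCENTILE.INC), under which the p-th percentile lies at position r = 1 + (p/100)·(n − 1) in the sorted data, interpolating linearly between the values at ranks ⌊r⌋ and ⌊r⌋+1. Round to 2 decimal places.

n = 17.
r = 1 + (35/100)·(17 − 1) = 1 + 5.6 = 6.6.
Rank 6 is 16.0 and rank 7 is 17.7.
Interpolate: 16.0 + 0.6·(17.7 − 16.0) = 16.0 + 0.6·1.7 = 17.02.

17.02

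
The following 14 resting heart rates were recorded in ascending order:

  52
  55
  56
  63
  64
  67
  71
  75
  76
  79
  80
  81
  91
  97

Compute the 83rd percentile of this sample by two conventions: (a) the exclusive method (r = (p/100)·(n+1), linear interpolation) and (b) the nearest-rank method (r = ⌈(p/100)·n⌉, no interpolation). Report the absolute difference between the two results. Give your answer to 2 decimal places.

4.50

n = 14.
(a) r = 12.45; between ranks 12 (81) and 13 (91): 85.5.
(b) the nearest-rank method: rank 12 → 81.
|85.5 − 81| = 4.5.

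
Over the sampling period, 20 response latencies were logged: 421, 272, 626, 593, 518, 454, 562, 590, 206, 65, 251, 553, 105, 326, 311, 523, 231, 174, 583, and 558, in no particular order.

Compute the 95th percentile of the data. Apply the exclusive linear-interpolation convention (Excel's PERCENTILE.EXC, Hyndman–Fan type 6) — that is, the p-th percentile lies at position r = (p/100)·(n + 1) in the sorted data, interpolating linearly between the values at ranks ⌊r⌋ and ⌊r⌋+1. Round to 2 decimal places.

Sorted: 65, 105, 174, 206, 231, 251, 272, 311, 326, 421, 454, 518, 523, 553, 558, 562, 583, 590, 593, 626.
n = 20.
r = (95/100)·(20 + 1) = 19.95.
Rank 19 is 593 and rank 20 is 626.
Interpolate: 593 + 0.95·(626 − 593) = 593 + 0.95·33 = 624.35.

624.35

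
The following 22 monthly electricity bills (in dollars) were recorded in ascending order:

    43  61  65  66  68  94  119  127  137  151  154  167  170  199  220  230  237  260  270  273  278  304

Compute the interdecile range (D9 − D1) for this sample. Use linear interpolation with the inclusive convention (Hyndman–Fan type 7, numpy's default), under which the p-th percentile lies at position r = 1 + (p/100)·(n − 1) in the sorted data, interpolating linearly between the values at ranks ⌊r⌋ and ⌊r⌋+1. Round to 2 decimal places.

207.60

n = 22.
P10: r = 3.1; ranks 3–4 are 65, 66; interpolating gives 65.1.
P90: r = 19.9; ranks 19–20 are 270, 273; interpolating gives 272.7.
Difference: 272.7 − 65.1 = 207.6.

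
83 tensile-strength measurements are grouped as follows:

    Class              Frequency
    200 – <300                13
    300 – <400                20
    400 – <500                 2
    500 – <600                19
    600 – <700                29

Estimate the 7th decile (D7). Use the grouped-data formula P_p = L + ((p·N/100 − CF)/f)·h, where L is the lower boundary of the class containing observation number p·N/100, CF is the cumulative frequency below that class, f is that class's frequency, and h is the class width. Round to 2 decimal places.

614.14

N = 83; target position k = 70/100 · 83 = 58.1.
Cumulative frequencies: 13, 33, 35, 54, 83.
Observation 58.1 falls in the class 600 – <700.
L = 600, CF = 54, f = 29, h = 100.
P70 = 600 + ((58.1 − 54)/29)·100 = 600 + 14.1379 = 614.138.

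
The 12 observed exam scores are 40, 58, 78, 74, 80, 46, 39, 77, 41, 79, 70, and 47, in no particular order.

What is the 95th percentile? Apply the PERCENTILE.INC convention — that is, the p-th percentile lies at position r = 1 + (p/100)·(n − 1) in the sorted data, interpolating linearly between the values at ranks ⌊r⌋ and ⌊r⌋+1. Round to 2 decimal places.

Sorted: 39, 40, 41, 46, 47, 58, 70, 74, 77, 78, 79, 80.
n = 12.
r = 1 + (95/100)·(12 − 1) = 1 + 10.45 = 11.45.
Rank 11 is 79 and rank 12 is 80.
Interpolate: 79 + 0.45·(80 − 79) = 79 + 0.45·1 = 79.45.

79.45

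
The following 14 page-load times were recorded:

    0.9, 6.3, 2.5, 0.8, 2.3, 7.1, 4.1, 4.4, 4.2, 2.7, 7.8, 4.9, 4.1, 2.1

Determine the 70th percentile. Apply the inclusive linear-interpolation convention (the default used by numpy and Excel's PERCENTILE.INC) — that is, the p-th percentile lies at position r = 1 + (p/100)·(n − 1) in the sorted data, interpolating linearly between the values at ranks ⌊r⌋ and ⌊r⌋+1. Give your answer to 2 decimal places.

Sorted: 0.8, 0.9, 2.1, 2.3, 2.5, 2.7, 4.1, 4.1, 4.2, 4.4, 4.9, 6.3, 7.1, 7.8.
n = 14.
r = 1 + (70/100)·(14 − 1) = 1 + 9.1 = 10.1.
Rank 10 is 4.4 and rank 11 is 4.9.
Interpolate: 4.4 + 0.1·(4.9 − 4.4) = 4.4 + 0.1·0.5 = 4.45.

4.45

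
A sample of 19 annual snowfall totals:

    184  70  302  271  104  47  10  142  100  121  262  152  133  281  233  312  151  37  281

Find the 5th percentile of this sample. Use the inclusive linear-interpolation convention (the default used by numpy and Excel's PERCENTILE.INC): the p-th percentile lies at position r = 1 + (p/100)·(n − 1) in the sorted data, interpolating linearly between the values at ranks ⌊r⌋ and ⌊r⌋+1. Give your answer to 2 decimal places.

34.30

Sorted: 10, 37, 47, 70, 100, 104, 121, 133, 142, 151, 152, 184, 233, 262, 271, 281, 281, 302, 312.
n = 19.
r = 1 + (5/100)·(19 − 1) = 1 + 0.9 = 1.9.
Rank 1 is 10 and rank 2 is 37.
Interpolate: 10 + 0.9·(37 − 10) = 10 + 0.9·27 = 34.3.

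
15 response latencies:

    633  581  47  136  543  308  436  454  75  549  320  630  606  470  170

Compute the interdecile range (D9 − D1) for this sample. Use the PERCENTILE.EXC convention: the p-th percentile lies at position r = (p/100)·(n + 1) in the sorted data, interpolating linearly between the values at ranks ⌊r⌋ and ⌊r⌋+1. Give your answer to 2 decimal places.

Sorted: 47, 75, 136, 170, 308, 320, 436, 454, 470, 543, 549, 581, 606, 630, 633.
n = 15.
P10: r = 1.6; ranks 1–2 are 47, 75; interpolating gives 63.8.
P90: r = 14.4; ranks 14–15 are 630, 633; interpolating gives 631.2.
Difference: 631.2 − 63.8 = 567.4.

567.40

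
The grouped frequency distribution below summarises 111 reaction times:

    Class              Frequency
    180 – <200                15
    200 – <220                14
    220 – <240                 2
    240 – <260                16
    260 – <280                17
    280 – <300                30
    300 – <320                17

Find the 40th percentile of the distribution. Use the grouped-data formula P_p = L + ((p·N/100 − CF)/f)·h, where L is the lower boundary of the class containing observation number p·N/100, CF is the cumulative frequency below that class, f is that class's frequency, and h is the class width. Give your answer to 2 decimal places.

256.75

N = 111; target position k = 40/100 · 111 = 44.4.
Cumulative frequencies: 15, 29, 31, 47, 64, 94, 111.
Observation 44.4 falls in the class 240 – <260.
L = 240, CF = 31, f = 16, h = 20.
P40 = 240 + ((44.4 − 31)/16)·20 = 240 + 16.75 = 256.75.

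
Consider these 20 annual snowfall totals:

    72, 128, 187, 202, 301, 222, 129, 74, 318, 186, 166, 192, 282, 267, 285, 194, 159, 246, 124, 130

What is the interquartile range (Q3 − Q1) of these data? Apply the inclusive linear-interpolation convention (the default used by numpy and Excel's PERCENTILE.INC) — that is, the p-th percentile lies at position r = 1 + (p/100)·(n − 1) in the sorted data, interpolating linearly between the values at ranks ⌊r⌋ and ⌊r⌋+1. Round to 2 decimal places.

121.50

Sorted: 72, 74, 124, 128, 129, 130, 159, 166, 186, 187, 192, 194, 202, 222, 246, 267, 282, 285, 301, 318.
n = 20.
P25: r = 5.75; ranks 5–6 are 129, 130; interpolating gives 129.75.
P75: r = 15.25; ranks 15–16 are 246, 267; interpolating gives 251.25.
Difference: 251.25 − 129.75 = 121.5.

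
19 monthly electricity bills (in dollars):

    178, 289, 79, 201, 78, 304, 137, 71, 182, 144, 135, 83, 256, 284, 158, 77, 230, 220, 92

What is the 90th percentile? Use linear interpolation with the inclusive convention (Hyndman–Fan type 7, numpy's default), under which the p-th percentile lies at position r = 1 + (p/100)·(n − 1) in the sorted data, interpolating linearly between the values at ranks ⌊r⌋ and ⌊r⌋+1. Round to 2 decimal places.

285.00

Sorted: 71, 77, 78, 79, 83, 92, 135, 137, 144, 158, 178, 182, 201, 220, 230, 256, 284, 289, 304.
n = 19.
r = 1 + (90/100)·(19 − 1) = 1 + 16.2 = 17.2.
Rank 17 is 284 and rank 18 is 289.
Interpolate: 284 + 0.2·(289 − 284) = 284 + 0.2·5 = 285.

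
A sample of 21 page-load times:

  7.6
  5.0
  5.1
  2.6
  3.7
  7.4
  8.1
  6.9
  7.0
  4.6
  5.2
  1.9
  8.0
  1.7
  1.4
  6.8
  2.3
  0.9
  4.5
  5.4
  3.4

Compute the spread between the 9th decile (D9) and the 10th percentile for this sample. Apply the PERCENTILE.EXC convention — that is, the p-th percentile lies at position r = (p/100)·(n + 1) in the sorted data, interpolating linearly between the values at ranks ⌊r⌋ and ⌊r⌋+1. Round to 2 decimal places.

Sorted: 0.9, 1.4, 1.7, 1.9, 2.3, 2.6, 3.4, 3.7, 4.5, 4.6, 5.0, 5.1, 5.2, 5.4, 6.8, 6.9, 7.0, 7.4, 7.6, 8.0, 8.1.
n = 21.
P10: r = 2.2; ranks 2–3 are 1.4, 1.7; interpolating gives 1.46.
P90: r = 19.8; ranks 19–20 are 7.6, 8.0; interpolating gives 7.92.
Difference: 7.92 − 1.46 = 6.46.

6.46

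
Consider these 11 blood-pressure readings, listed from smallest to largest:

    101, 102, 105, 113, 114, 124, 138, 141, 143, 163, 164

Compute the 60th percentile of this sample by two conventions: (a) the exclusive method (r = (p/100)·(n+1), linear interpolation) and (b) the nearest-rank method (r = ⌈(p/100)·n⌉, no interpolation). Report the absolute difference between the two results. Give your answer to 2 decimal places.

n = 11.
(a) r = 7.2; between ranks 7 (138) and 8 (141): 138.6.
(b) the nearest-rank method: rank 7 → 138.
|138.6 − 138| = 0.6.

0.60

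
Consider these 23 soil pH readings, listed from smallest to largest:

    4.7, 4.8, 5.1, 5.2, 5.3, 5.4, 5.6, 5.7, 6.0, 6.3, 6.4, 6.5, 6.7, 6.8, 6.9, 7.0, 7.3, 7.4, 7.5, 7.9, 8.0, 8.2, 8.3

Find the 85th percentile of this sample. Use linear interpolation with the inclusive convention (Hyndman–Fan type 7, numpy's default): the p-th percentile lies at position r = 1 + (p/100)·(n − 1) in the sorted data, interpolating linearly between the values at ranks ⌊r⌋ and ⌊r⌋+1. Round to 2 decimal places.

7.78

n = 23.
r = 1 + (85/100)·(23 − 1) = 1 + 18.7 = 19.7.
Rank 19 is 7.5 and rank 20 is 7.9.
Interpolate: 7.5 + 0.7·(7.9 − 7.5) = 7.5 + 0.7·0.4 = 7.78.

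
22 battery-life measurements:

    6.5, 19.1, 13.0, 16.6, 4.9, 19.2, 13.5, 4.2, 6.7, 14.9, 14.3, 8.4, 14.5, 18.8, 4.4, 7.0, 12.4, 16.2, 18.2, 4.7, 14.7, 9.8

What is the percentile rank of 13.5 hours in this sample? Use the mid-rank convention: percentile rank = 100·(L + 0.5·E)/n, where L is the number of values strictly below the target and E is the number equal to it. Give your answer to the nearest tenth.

Sorted: 4.2, 4.4, 4.7, 4.9, 6.5, 6.7, 7.0, 8.4, 9.8, 12.4, 13.0, 13.5, 14.3, 14.5, 14.7, 14.9, 16.2, 16.6, 18.2, 18.8, 19.1, 19.2.
Count below 13.5: L = 11; count equal: E = 1; n = 22.
Percentile rank = 100·(11 + 0.5·1)/22 = 100·11.5/22 = 52.27.

52.3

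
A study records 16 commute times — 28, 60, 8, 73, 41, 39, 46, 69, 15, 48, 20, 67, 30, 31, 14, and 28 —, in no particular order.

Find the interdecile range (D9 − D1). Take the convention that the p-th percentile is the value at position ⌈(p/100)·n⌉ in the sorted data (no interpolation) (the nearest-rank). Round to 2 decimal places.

Sorted: 8, 14, 15, 20, 28, 28, 30, 31, 39, 41, 46, 48, 60, 67, 69, 73.
n = 16.
P10: rank ⌈10/100·16⌉ = 2 → 14.
P90: rank ⌈90/100·16⌉ = 15 → 69.
Difference: 69 − 14 = 55.

55.00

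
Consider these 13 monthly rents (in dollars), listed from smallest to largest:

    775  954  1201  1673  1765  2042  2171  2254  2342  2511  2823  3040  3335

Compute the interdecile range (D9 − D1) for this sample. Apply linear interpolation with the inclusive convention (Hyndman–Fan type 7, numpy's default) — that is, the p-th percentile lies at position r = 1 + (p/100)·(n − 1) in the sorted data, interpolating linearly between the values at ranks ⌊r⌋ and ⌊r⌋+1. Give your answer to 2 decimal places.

1993.20

n = 13.
P10: r = 2.2; ranks 2–3 are 954, 1201; interpolating gives 1003.4.
P90: r = 11.8; ranks 11–12 are 2823, 3040; interpolating gives 2996.6.
Difference: 2996.6 − 1003.4 = 1993.2.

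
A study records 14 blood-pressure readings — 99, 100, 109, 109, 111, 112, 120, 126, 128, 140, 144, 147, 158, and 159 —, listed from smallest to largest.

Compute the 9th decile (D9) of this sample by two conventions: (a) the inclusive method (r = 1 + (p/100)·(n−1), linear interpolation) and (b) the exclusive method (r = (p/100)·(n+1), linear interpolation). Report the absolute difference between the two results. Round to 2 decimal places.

n = 14.
(a) r = 12.7; between ranks 12 (147) and 13 (158): 154.7.
(b) r = 13.5; between ranks 13 (158) and 14 (159): 158.5.
|154.7 − 158.5| = 3.8.

3.80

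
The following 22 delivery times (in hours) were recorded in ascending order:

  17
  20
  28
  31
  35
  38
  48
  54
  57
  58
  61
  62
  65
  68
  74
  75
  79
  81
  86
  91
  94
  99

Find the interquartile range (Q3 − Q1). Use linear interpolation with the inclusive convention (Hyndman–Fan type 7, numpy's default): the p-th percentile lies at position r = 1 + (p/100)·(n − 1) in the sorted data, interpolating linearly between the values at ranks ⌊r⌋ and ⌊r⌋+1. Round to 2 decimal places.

37.50

n = 22.
P25: r = 6.25; ranks 6–7 are 38, 48; interpolating gives 40.5.
P75: r = 16.75; ranks 16–17 are 75, 79; interpolating gives 78.
Difference: 78 − 40.5 = 37.5.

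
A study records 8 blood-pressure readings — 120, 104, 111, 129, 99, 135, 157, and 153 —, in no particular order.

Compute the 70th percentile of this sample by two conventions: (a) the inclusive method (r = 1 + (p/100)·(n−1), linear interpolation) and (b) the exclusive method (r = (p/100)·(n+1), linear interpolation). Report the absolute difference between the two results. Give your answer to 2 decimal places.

Sorted: 99, 104, 111, 120, 129, 135, 153, 157.
n = 8.
(a) r = 5.9; between ranks 5 (129) and 6 (135): 134.4.
(b) r = 6.3; between ranks 6 (135) and 7 (153): 140.4.
|134.4 − 140.4| = 6.

6.00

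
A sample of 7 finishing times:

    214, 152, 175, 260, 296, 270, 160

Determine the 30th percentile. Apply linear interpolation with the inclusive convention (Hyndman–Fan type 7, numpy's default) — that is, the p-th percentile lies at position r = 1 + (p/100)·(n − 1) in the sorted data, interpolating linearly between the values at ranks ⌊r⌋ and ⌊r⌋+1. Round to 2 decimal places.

172.00

Sorted: 152, 160, 175, 214, 260, 270, 296.
n = 7.
r = 1 + (30/100)·(7 − 1) = 1 + 1.8 = 2.8.
Rank 2 is 160 and rank 3 is 175.
Interpolate: 160 + 0.8·(175 − 160) = 160 + 0.8·15 = 172.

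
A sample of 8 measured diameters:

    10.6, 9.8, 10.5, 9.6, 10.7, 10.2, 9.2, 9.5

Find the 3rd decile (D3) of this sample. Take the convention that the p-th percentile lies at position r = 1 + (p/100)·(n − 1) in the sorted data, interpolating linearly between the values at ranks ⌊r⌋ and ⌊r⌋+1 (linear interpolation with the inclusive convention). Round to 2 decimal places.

Sorted: 9.2, 9.5, 9.6, 9.8, 10.2, 10.5, 10.6, 10.7.
n = 8.
r = 1 + (30/100)·(8 − 1) = 1 + 2.1 = 3.1.
Rank 3 is 9.6 and rank 4 is 9.8.
Interpolate: 9.6 + 0.1·(9.8 − 9.6) = 9.6 + 0.1·0.2 = 9.62.

9.62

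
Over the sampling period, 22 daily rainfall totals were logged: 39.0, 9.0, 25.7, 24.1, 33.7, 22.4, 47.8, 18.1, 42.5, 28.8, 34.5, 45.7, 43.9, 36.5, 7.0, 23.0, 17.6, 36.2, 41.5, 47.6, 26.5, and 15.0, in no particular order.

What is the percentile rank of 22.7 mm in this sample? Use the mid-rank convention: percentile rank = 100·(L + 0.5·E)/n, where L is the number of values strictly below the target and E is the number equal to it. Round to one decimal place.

27.3

Sorted: 7.0, 9.0, 15.0, 17.6, 18.1, 22.4, 23.0, 24.1, 25.7, 26.5, 28.8, 33.7, 34.5, 36.2, 36.5, 39.0, 41.5, 42.5, 43.9, 45.7, 47.6, 47.8.
Count below 22.7: L = 6; count equal: E = 0; n = 22.
Percentile rank = 100·(6 + 0.5·0)/22 = 100·6/22 = 27.27.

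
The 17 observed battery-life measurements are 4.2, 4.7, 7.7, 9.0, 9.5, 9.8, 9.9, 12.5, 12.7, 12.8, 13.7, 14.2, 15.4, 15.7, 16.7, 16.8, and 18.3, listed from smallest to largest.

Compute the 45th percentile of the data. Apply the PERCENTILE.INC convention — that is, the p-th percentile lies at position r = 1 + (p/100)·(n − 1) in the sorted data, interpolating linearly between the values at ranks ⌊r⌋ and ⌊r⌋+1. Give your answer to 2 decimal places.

n = 17.
r = 1 + (45/100)·(17 − 1) = 1 + 7.2 = 8.2.
Rank 8 is 12.5 and rank 9 is 12.7.
Interpolate: 12.5 + 0.2·(12.7 − 12.5) = 12.5 + 0.2·0.2 = 12.54.

12.54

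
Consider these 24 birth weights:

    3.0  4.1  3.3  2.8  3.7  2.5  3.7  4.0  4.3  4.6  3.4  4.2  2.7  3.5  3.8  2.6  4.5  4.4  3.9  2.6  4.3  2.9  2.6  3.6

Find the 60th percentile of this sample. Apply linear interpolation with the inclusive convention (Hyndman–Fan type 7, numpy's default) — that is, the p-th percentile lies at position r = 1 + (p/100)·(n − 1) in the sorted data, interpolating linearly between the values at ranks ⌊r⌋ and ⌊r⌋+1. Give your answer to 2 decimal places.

Sorted: 2.5, 2.6, 2.6, 2.6, 2.7, 2.8, 2.9, 3.0, 3.3, 3.4, 3.5, 3.6, 3.7, 3.7, 3.8, 3.9, 4.0, 4.1, 4.2, 4.3, 4.3, 4.4, 4.5, 4.6.
n = 24.
r = 1 + (60/100)·(24 − 1) = 1 + 13.8 = 14.8.
Rank 14 is 3.7 and rank 15 is 3.8.
Interpolate: 3.7 + 0.8·(3.8 − 3.7) = 3.7 + 0.8·0.1 = 3.78.

3.78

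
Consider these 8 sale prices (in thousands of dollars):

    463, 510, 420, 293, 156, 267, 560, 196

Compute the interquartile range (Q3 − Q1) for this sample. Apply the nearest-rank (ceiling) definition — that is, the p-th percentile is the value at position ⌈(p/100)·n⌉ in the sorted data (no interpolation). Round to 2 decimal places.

Sorted: 156, 196, 267, 293, 420, 463, 510, 560.
n = 8.
P25: rank ⌈25/100·8⌉ = 2 → 196.
P75: rank ⌈75/100·8⌉ = 6 → 463.
Difference: 463 − 196 = 267.

267.00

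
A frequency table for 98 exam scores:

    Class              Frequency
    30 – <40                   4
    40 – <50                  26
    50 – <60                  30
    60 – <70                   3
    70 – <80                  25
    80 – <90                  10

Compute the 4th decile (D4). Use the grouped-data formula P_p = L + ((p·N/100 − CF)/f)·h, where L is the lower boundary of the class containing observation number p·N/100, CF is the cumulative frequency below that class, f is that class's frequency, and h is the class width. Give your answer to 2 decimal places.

N = 98; target position k = 40/100 · 98 = 39.2.
Cumulative frequencies: 4, 30, 60, 63, 88, 98.
Observation 39.2 falls in the class 50 – <60.
L = 50, CF = 30, f = 30, h = 10.
P40 = 50 + ((39.2 − 30)/30)·10 = 50 + 3.06667 = 53.0667.

53.07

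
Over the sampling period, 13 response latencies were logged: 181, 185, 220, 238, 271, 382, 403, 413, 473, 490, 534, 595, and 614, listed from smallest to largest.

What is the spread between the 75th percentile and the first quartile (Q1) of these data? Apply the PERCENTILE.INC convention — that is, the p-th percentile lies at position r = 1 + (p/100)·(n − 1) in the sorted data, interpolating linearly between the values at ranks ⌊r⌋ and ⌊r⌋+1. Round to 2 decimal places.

n = 13.
P25: r = 4 (integer) → 238.
P75: r = 10 (integer) → 490.
Difference: 490 − 238 = 252.

252.00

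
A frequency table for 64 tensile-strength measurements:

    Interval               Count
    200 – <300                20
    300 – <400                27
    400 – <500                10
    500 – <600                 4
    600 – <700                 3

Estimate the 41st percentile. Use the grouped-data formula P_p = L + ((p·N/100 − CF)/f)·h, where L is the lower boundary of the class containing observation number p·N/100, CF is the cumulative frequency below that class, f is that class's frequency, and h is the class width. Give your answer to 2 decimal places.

323.11

N = 64; target position k = 41/100 · 64 = 26.24.
Cumulative frequencies: 20, 47, 57, 61, 64.
Observation 26.24 falls in the class 300 – <400.
L = 300, CF = 20, f = 27, h = 100.
P41 = 300 + ((26.24 − 20)/27)·100 = 300 + 23.1111 = 323.111.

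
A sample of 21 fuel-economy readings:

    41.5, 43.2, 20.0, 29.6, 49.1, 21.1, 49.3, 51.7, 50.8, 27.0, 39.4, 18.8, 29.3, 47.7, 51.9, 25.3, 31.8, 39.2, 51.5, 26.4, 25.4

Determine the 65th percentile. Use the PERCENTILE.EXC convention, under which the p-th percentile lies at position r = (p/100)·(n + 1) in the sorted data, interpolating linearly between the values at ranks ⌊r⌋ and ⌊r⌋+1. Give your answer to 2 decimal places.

Sorted: 18.8, 20.0, 21.1, 25.3, 25.4, 26.4, 27.0, 29.3, 29.6, 31.8, 39.2, 39.4, 41.5, 43.2, 47.7, 49.1, 49.3, 50.8, 51.5, 51.7, 51.9.
n = 21.
r = (65/100)·(21 + 1) = 14.3.
Rank 14 is 43.2 and rank 15 is 47.7.
Interpolate: 43.2 + 0.3·(47.7 − 43.2) = 43.2 + 0.3·4.5 = 44.55.

44.55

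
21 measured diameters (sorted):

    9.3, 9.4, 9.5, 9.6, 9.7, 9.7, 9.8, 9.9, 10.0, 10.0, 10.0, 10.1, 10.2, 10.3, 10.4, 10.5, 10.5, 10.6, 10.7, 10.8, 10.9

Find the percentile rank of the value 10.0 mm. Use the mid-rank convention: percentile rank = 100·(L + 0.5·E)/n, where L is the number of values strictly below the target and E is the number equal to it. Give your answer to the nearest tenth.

Count below 10.0: L = 8; count equal: E = 3; n = 21.
Percentile rank = 100·(8 + 0.5·3)/21 = 100·9.5/21 = 45.24.

45.2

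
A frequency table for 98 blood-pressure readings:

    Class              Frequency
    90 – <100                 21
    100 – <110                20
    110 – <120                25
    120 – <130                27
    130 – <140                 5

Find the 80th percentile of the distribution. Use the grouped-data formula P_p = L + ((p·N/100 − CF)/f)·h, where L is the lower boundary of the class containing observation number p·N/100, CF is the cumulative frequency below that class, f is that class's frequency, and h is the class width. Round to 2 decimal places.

124.59

N = 98; target position k = 80/100 · 98 = 78.4.
Cumulative frequencies: 21, 41, 66, 93, 98.
Observation 78.4 falls in the class 120 – <130.
L = 120, CF = 66, f = 27, h = 10.
P80 = 120 + ((78.4 − 66)/27)·10 = 120 + 4.59259 = 124.593.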